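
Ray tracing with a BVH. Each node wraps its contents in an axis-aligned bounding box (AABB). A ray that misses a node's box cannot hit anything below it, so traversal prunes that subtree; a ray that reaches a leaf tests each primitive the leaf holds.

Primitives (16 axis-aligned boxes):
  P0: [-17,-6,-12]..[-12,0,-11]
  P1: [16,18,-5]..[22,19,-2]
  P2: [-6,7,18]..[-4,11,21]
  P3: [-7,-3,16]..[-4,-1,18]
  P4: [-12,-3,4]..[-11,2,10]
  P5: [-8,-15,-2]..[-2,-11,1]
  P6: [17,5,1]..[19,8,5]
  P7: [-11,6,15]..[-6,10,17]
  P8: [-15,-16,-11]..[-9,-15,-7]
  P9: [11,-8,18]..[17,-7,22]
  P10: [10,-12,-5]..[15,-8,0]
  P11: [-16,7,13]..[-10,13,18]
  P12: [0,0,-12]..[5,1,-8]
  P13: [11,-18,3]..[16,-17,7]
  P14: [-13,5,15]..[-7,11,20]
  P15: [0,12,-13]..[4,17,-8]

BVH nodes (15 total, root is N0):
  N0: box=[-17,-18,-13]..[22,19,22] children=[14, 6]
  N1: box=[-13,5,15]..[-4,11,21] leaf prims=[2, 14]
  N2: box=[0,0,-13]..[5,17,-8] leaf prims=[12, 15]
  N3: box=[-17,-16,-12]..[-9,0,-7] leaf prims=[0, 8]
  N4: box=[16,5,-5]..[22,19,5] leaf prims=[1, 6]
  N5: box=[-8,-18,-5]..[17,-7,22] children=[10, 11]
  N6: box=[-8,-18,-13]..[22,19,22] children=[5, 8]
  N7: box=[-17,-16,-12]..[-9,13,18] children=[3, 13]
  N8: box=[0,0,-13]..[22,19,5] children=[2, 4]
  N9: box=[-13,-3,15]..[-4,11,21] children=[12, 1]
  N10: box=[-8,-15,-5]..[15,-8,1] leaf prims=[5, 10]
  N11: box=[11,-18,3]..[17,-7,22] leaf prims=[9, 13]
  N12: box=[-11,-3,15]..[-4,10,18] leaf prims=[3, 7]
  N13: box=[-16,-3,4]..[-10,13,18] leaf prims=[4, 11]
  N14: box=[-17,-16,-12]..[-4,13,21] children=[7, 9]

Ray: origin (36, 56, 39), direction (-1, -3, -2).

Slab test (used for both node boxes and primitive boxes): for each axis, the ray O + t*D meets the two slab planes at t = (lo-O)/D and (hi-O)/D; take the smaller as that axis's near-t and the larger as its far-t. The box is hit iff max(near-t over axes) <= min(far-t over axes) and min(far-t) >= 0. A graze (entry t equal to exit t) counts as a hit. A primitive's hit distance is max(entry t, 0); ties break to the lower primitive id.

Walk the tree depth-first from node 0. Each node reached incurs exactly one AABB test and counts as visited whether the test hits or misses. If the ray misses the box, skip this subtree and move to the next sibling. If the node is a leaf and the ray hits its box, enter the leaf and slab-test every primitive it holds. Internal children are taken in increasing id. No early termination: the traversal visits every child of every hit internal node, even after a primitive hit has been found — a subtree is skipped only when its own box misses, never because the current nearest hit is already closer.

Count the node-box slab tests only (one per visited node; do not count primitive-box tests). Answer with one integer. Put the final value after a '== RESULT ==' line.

Trace the traversal:
N0 x:[14,53] y:[37/3,74/3] z:[17/2,26] -> hit [14,74/3], descend [6, 14]
  N6 x:[14,44] y:[37/3,74/3] z:[17/2,26] -> hit [14,74/3], descend [5, 8]
    N5 x:[19,44] y:[21,74/3] z:[17/2,22] -> hit [21,22], descend [10, 11]
      N10 x:[21,44] y:[64/3,71/3] z:[19,22] -> hit [64/3,22] leaf, test {P5(miss), P10@t=64/3}
      N11 x:[19,25] y:[21,74/3] z:[17/2,18] -> miss, prune
    N8 x:[14,36] y:[37/3,56/3] z:[17,26] -> hit [17,56/3], descend [2, 4]
      N2 x:[31,36] y:[13,56/3] z:[47/2,26] -> miss, prune
      N4 x:[14,20] y:[37/3,17] z:[17,22] -> hit [17,17] leaf, test {P1(miss), P6@t=17}
  N14 x:[40,53] y:[43/3,24] z:[9,51/2] -> miss, prune

Visited [0, 6, 5, 10, 11, 8, 2, 4, 14]. Tests: 9 box, 2 leaf. Nearest: P6.

== RESULT ==
9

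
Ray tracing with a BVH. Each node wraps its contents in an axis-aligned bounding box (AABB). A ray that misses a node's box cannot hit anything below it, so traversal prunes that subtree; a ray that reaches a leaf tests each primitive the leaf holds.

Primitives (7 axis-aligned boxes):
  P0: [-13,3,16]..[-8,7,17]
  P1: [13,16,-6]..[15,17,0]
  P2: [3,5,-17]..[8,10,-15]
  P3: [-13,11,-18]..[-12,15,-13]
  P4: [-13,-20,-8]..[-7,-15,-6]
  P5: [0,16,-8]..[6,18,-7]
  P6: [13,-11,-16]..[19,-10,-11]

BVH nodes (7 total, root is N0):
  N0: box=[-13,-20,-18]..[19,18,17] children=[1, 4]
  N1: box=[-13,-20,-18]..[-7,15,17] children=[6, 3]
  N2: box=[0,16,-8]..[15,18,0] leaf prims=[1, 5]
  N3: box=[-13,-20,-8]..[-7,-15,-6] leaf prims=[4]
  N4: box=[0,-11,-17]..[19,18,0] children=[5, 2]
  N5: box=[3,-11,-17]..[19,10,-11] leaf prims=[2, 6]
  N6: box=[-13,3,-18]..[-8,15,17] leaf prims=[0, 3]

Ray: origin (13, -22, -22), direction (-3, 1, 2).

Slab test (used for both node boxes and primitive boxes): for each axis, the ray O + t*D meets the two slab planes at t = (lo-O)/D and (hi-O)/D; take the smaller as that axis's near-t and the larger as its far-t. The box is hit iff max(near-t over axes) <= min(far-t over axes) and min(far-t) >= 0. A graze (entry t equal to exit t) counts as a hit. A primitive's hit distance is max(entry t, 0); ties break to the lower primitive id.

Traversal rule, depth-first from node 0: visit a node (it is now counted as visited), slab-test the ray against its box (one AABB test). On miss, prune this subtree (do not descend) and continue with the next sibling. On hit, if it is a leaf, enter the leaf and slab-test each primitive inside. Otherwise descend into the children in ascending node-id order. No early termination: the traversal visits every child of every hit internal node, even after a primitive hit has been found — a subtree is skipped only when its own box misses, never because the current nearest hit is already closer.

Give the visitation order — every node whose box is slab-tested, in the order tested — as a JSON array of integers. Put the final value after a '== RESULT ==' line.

Trace the traversal:
N0 x:[-2,26/3] y:[2,40] z:[2,39/2] -> hit [2,26/3], descend [1, 4]
  N1 x:[20/3,26/3] y:[2,37] z:[2,39/2] -> hit [20/3,26/3], descend [3, 6]
    N3 x:[20/3,26/3] y:[2,7] z:[7,8] -> hit [7,7] leaf, test {P4@t=7}
    N6 x:[7,26/3] y:[25,37] z:[2,39/2] -> miss, prune
  N4 x:[-2,13/3] y:[11,40] z:[5/2,11] -> miss, prune

order=[0, 1, 3, 6, 4]  |boxes|=5  |leaves|=1  hit=P4

== RESULT ==
[0, 1, 3, 6, 4]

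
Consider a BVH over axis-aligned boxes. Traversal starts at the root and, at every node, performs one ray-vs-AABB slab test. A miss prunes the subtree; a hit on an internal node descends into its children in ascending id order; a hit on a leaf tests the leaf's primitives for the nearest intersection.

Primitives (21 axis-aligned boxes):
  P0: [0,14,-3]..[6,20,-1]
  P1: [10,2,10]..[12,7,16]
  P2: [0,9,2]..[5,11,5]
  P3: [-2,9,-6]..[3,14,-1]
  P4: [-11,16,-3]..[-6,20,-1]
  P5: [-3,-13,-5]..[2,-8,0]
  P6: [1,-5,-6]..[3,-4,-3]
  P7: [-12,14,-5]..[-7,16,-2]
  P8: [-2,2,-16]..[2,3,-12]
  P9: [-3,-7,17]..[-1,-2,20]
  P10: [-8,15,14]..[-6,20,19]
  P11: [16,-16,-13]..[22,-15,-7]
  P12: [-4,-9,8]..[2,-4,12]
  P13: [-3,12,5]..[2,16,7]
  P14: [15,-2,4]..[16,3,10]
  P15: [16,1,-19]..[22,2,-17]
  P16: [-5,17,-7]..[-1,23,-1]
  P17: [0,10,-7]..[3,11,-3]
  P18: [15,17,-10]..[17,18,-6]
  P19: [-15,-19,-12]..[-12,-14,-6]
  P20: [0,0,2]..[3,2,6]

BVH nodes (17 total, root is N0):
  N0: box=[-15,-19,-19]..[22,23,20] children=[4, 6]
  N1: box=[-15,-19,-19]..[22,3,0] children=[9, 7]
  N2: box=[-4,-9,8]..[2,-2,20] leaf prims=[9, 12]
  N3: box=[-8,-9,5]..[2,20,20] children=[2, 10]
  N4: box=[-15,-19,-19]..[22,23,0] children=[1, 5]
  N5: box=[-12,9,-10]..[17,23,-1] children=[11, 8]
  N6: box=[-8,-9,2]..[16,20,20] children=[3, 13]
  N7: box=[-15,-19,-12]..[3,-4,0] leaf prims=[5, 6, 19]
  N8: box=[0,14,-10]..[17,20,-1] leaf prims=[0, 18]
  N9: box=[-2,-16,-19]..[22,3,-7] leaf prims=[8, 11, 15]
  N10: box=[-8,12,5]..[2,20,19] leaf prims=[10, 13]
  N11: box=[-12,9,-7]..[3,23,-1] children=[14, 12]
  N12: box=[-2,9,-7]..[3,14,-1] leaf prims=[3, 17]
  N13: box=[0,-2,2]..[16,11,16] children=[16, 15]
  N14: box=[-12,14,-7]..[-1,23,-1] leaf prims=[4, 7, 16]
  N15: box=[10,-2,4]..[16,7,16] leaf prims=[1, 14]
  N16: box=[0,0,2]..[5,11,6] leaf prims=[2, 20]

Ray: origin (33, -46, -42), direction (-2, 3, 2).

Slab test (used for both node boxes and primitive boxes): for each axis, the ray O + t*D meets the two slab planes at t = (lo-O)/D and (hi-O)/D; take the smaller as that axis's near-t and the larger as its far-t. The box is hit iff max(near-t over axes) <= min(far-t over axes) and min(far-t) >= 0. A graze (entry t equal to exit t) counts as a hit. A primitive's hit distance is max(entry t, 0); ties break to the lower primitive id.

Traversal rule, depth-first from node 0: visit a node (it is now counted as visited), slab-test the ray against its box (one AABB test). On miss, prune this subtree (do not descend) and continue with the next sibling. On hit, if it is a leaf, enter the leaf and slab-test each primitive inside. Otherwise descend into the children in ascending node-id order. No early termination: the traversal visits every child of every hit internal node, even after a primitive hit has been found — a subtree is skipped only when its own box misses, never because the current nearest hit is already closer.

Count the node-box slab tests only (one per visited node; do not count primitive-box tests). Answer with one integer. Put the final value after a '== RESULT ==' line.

Trace the traversal:
N0 x:[11/2,24] y:[9,23] z:[23/2,31] -> hit [23/2,23], descend [4, 6]
  N4 x:[11/2,24] y:[9,23] z:[23/2,21] -> hit [23/2,21], descend [1, 5]
    N1 x:[11/2,24] y:[9,49/3] z:[23/2,21] -> hit [23/2,49/3], descend [7, 9]
      N7 x:[15,24] y:[9,14] z:[15,21] -> miss, prune
      N9 x:[11/2,35/2] y:[10,49/3] z:[23/2,35/2] -> hit [23/2,49/3] leaf, test {P8(miss), P11(miss), P15(miss)}
    N5 x:[8,45/2] y:[55/3,23] z:[16,41/2] -> hit [55/3,41/2], descend [8, 11]
      N8 x:[8,33/2] y:[20,22] z:[16,41/2] -> miss, prune
      N11 x:[15,45/2] y:[55/3,23] z:[35/2,41/2] -> hit [55/3,41/2], descend [12, 14]
        N12 x:[15,35/2] y:[55/3,20] z:[35/2,41/2] -> miss, prune
        N14 x:[17,45/2] y:[20,23] z:[35/2,41/2] -> hit [20,41/2] leaf, test {P4(miss), P7@t=20, P16(miss)}
  N6 x:[17/2,41/2] y:[37/3,22] z:[22,31] -> miss, prune

Visited [0, 4, 1, 7, 9, 5, 8, 11, 12, 14, 6]. Tests: 11 box, 2 leaf. Nearest: P7.

== RESULT ==
11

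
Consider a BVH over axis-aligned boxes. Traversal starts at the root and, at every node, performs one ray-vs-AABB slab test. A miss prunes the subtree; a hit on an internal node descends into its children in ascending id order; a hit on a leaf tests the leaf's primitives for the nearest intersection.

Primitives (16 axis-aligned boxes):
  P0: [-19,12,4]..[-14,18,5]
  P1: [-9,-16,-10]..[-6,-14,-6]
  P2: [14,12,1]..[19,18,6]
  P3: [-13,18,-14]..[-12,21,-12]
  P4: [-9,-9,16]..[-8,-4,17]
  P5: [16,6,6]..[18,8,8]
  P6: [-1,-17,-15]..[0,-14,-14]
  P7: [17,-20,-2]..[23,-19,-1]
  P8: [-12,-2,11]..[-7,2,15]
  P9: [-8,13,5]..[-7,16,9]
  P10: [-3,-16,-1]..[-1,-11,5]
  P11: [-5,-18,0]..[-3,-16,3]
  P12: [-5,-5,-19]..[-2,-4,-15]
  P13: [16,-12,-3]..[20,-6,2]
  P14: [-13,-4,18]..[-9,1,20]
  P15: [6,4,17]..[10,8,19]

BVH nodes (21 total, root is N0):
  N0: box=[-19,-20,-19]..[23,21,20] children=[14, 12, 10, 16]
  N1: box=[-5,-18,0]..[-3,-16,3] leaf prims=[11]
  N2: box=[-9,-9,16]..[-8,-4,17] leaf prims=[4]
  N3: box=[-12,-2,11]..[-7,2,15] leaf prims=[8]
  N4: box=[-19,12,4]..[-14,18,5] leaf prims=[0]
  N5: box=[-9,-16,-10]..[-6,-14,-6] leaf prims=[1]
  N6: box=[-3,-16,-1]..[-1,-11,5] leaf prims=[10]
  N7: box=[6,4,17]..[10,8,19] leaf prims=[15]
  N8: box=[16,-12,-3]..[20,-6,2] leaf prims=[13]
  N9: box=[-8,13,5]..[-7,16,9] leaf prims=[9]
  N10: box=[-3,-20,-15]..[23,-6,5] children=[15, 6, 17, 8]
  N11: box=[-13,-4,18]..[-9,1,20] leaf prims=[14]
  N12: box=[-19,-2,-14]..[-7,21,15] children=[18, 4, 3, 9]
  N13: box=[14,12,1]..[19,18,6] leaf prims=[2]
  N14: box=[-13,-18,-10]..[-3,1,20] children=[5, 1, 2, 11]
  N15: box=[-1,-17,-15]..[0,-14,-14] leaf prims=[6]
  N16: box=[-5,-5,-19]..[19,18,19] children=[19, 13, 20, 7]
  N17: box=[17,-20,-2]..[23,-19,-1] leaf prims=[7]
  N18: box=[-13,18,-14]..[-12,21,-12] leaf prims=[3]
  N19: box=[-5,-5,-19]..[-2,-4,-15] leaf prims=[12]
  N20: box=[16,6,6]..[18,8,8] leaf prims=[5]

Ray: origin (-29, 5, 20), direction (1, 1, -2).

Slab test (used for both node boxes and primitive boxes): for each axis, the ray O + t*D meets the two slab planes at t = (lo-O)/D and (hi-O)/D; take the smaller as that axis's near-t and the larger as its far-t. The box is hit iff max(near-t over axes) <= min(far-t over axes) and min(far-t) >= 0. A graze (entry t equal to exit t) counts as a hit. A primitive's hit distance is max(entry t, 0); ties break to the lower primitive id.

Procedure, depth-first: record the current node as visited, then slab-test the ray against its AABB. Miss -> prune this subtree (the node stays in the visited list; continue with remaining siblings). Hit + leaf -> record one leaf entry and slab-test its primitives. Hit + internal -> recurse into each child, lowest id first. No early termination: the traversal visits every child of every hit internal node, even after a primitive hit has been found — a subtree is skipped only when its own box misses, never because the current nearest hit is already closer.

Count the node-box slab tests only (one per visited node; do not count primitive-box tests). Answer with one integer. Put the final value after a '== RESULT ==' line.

Walk:
N0 x:[10,52] y:[-25,16] z:[0,39/2] -> hit [10,16], descend [10, 12, 14, 16]
  N10 x:[26,52] y:[-25,-11] z:[15/2,35/2] -> miss, prune
  N12 x:[10,22] y:[-7,16] z:[5/2,17] -> hit [10,16], descend [3, 4, 9, 18]
    N3 x:[17,22] y:[-7,-3] z:[5/2,9/2] -> miss, prune
    N4 x:[10,15] y:[7,13] z:[15/2,8] -> miss, prune
    N9 x:[21,22] y:[8,11] z:[11/2,15/2] -> miss, prune
    N18 x:[16,17] y:[13,16] z:[16,17] -> hit [16,16] leaf, test {P3@t=16}
  N14 x:[16,26] y:[-23,-4] z:[0,15] -> miss, prune
  N16 x:[24,48] y:[-10,13] z:[1/2,39/2] -> miss, prune

order=[0, 10, 12, 3, 4, 9, 18, 14, 16]  |boxes|=9  |leaves|=1  hit=P3

== RESULT ==
9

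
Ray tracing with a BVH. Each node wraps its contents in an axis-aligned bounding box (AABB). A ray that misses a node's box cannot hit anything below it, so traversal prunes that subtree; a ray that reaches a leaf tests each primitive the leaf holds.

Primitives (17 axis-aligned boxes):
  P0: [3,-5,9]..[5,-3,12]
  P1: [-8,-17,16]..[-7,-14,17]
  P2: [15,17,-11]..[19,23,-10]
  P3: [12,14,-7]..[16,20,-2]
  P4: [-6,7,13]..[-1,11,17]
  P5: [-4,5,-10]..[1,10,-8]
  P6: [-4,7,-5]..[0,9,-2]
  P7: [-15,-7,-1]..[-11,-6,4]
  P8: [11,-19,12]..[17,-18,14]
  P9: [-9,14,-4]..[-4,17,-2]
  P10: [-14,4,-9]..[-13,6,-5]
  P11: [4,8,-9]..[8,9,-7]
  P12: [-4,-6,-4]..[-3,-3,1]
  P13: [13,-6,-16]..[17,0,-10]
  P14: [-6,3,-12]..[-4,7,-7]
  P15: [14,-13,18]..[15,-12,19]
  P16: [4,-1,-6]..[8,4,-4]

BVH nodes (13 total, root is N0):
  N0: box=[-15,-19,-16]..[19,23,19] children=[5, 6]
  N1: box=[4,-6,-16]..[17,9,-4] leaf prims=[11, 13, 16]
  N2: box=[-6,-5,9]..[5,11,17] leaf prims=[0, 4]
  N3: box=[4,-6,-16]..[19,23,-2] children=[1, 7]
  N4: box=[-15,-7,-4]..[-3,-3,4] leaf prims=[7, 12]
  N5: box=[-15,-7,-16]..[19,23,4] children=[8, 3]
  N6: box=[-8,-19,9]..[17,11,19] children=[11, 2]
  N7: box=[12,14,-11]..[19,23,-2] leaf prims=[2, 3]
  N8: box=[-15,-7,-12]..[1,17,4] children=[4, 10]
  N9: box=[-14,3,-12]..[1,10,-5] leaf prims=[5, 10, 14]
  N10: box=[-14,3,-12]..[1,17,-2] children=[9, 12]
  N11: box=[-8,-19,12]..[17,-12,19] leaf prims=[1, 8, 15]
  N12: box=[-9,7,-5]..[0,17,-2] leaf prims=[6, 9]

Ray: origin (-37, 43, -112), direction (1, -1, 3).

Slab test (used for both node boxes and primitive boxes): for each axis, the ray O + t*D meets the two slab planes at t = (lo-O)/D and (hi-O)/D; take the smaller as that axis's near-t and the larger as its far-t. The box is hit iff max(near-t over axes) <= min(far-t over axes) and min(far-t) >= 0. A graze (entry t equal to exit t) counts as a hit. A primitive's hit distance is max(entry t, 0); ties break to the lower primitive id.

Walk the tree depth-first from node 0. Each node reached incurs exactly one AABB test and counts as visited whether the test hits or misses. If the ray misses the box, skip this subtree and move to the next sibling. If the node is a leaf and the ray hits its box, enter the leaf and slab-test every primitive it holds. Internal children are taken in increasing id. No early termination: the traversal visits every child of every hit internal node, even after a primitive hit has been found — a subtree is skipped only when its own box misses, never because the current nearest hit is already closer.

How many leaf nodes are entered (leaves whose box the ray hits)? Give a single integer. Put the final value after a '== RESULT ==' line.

Walk:
N0 x:[22,56] y:[20,62] z:[32,131/3] -> hit [32,131/3], descend [5, 6]
  N5 x:[22,56] y:[20,50] z:[32,116/3] -> hit [32,116/3], descend [3, 8]
    N3 x:[41,56] y:[20,49] z:[32,110/3] -> miss, prune
    N8 x:[22,38] y:[26,50] z:[100/3,116/3] -> hit [100/3,38], descend [4, 10]
      N4 x:[22,34] y:[46,50] z:[36,116/3] -> miss, prune
      N10 x:[23,38] y:[26,40] z:[100/3,110/3] -> hit [100/3,110/3], descend [9, 12]
        N9 x:[23,38] y:[33,40] z:[100/3,107/3] -> hit [100/3,107/3] leaf, test {P5@t=34, P10(miss), P14(miss)}
        N12 x:[28,37] y:[26,36] z:[107/3,110/3] -> hit [107/3,36] leaf, test {P6@t=107/3, P9(miss)}
  N6 x:[29,54] y:[32,62] z:[121/3,131/3] -> hit [121/3,131/3], descend [2, 11]
    N2 x:[31,42] y:[32,48] z:[121/3,43] -> hit [121/3,42] leaf, test {P0(miss), P4(miss)}
    N11 x:[29,54] y:[55,62] z:[124/3,131/3] -> miss, prune

Summary -> nodes [0, 5, 3, 8, 4, 10, 9, 12, 6, 2, 11]; box-tests=11; leaf-entries=3; first=P5

== RESULT ==
3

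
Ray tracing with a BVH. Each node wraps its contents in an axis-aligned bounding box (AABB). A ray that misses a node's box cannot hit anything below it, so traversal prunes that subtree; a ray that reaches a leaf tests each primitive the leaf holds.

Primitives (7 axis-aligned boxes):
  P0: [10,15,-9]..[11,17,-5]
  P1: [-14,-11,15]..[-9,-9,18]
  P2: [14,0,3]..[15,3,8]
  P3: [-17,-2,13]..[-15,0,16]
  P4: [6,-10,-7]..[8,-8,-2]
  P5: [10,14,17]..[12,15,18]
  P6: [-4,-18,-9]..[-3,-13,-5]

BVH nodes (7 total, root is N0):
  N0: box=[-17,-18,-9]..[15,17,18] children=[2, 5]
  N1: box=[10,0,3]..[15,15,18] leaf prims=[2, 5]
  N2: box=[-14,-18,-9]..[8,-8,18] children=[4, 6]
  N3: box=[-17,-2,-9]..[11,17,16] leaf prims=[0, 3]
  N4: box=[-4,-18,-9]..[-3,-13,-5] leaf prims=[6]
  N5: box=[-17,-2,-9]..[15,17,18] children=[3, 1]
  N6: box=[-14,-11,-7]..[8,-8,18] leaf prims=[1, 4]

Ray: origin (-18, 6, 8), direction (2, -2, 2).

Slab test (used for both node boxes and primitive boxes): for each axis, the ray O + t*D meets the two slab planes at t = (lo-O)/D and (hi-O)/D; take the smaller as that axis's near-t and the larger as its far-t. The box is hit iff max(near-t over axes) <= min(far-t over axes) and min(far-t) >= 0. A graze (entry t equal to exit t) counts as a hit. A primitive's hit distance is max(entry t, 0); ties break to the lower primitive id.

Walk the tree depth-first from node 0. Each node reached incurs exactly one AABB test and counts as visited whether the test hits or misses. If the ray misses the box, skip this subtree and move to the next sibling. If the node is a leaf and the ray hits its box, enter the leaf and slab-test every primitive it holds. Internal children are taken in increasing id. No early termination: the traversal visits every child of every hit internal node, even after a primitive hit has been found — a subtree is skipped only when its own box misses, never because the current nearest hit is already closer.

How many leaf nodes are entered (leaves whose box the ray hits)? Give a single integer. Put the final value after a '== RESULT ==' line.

Walk:
N0 x:[1/2,33/2] y:[-11/2,12] z:[-17/2,5] -> hit [1/2,5], descend [2, 5]
  N2 x:[2,13] y:[7,12] z:[-17/2,5] -> miss, prune
  N5 x:[1/2,33/2] y:[-11/2,4] z:[-17/2,5] -> hit [1/2,4], descend [1, 3]
    N1 x:[14,33/2] y:[-9/2,3] z:[-5/2,5] -> miss, prune
    N3 x:[1/2,29/2] y:[-11/2,4] z:[-17/2,4] -> hit [1/2,4] leaf, test {P0(miss), P3(miss)}

order=[0, 2, 5, 1, 3]  |boxes|=5  |leaves|=1  hit=miss

== RESULT ==
1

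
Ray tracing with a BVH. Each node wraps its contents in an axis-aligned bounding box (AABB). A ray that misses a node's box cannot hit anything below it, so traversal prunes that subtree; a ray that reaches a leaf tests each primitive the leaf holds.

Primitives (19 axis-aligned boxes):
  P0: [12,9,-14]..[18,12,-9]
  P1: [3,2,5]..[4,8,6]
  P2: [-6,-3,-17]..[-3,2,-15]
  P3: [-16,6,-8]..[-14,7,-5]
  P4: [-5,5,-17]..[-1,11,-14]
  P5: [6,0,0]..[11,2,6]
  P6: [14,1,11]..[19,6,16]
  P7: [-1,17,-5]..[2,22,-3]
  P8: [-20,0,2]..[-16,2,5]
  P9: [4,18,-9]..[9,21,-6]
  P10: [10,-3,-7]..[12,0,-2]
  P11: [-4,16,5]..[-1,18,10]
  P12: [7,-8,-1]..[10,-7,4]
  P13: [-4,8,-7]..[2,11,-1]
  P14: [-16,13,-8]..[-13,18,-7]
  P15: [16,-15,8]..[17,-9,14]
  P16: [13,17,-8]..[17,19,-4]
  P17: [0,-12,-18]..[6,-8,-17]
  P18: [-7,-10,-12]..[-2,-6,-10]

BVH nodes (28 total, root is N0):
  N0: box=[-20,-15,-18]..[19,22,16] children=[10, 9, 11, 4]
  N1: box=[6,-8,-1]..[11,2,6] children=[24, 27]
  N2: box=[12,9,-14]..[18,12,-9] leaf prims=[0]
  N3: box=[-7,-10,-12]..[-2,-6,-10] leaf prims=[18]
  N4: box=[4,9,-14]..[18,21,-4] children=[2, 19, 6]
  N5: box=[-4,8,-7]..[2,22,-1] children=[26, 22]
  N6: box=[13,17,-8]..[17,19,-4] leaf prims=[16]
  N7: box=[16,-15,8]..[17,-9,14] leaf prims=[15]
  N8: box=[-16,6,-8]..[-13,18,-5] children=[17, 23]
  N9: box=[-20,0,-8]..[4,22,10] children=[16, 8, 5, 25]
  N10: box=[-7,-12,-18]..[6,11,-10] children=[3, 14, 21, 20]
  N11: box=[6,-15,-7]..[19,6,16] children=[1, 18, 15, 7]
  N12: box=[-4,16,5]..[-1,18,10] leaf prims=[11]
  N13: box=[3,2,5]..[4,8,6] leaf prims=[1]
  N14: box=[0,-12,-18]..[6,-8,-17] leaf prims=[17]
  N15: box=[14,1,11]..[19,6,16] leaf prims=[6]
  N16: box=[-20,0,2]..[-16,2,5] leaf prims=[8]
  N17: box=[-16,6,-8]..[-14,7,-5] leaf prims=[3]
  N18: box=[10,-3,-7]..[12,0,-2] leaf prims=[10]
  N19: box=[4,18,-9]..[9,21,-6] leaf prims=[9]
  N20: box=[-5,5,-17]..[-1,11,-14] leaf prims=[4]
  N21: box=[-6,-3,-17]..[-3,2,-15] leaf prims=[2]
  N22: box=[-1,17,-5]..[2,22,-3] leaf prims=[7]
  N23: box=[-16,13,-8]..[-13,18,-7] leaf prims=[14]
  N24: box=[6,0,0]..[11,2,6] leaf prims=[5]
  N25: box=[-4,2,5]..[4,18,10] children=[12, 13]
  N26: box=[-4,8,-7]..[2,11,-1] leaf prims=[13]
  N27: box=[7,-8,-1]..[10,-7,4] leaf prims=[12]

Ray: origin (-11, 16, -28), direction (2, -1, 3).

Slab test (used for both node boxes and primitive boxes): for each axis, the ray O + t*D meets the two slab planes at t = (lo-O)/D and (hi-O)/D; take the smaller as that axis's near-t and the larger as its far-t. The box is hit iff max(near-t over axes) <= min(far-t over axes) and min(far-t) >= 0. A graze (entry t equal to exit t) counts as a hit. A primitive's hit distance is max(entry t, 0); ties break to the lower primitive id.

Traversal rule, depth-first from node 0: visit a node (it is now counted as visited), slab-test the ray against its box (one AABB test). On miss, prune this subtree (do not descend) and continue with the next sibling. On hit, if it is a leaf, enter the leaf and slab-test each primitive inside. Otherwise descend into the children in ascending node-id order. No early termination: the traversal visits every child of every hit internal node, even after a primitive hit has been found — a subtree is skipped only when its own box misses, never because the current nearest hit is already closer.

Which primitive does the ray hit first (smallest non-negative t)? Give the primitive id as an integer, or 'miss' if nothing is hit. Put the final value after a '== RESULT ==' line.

Traverse from the root:
N0 x:[-9/2,15] y:[-6,31] z:[10/3,44/3] -> hit [10/3,44/3], descend [4, 9, 10, 11]
  N4 x:[15/2,29/2] y:[-5,7] z:[14/3,8] -> miss, prune
  N9 x:[-9/2,15/2] y:[-6,16] z:[20/3,38/3] -> hit [20/3,15/2], descend [5, 8, 16, 25]
    N5 x:[7/2,13/2] y:[-6,8] z:[7,9] -> miss, prune
    N8 x:[-5/2,-1] y:[-2,10] z:[20/3,23/3] -> miss, prune
    N16 x:[-9/2,-5/2] y:[14,16] z:[10,11] -> miss, prune
    N25 x:[7/2,15/2] y:[-2,14] z:[11,38/3] -> miss, prune
  N10 x:[2,17/2] y:[5,28] z:[10/3,6] -> hit [5,6], descend [3, 14, 20, 21]
    N3 x:[2,9/2] y:[22,26] z:[16/3,6] -> miss, prune
    N14 x:[11/2,17/2] y:[24,28] z:[10/3,11/3] -> miss, prune
    N20 x:[3,5] y:[5,11] z:[11/3,14/3] -> miss, prune
    N21 x:[5/2,4] y:[14,19] z:[11/3,13/3] -> miss, prune
  N11 x:[17/2,15] y:[10,31] z:[7,44/3] -> hit [10,44/3], descend [1, 7, 15, 18]
    N1 x:[17/2,11] y:[14,24] z:[9,34/3] -> miss, prune
    N7 x:[27/2,14] y:[25,31] z:[12,14] -> miss, prune
    N15 x:[25/2,15] y:[10,15] z:[13,44/3] -> hit [13,44/3] leaf, test {P6@t=13}
    N18 x:[21/2,23/2] y:[16,19] z:[7,26/3] -> miss, prune

Summary -> nodes [0, 4, 9, 5, 8, 16, 25, 10, 3, 14, 20, 21, 11, 1, 7, 15, 18]; box-tests=17; leaf-entries=1; first=P6

== RESULT ==
6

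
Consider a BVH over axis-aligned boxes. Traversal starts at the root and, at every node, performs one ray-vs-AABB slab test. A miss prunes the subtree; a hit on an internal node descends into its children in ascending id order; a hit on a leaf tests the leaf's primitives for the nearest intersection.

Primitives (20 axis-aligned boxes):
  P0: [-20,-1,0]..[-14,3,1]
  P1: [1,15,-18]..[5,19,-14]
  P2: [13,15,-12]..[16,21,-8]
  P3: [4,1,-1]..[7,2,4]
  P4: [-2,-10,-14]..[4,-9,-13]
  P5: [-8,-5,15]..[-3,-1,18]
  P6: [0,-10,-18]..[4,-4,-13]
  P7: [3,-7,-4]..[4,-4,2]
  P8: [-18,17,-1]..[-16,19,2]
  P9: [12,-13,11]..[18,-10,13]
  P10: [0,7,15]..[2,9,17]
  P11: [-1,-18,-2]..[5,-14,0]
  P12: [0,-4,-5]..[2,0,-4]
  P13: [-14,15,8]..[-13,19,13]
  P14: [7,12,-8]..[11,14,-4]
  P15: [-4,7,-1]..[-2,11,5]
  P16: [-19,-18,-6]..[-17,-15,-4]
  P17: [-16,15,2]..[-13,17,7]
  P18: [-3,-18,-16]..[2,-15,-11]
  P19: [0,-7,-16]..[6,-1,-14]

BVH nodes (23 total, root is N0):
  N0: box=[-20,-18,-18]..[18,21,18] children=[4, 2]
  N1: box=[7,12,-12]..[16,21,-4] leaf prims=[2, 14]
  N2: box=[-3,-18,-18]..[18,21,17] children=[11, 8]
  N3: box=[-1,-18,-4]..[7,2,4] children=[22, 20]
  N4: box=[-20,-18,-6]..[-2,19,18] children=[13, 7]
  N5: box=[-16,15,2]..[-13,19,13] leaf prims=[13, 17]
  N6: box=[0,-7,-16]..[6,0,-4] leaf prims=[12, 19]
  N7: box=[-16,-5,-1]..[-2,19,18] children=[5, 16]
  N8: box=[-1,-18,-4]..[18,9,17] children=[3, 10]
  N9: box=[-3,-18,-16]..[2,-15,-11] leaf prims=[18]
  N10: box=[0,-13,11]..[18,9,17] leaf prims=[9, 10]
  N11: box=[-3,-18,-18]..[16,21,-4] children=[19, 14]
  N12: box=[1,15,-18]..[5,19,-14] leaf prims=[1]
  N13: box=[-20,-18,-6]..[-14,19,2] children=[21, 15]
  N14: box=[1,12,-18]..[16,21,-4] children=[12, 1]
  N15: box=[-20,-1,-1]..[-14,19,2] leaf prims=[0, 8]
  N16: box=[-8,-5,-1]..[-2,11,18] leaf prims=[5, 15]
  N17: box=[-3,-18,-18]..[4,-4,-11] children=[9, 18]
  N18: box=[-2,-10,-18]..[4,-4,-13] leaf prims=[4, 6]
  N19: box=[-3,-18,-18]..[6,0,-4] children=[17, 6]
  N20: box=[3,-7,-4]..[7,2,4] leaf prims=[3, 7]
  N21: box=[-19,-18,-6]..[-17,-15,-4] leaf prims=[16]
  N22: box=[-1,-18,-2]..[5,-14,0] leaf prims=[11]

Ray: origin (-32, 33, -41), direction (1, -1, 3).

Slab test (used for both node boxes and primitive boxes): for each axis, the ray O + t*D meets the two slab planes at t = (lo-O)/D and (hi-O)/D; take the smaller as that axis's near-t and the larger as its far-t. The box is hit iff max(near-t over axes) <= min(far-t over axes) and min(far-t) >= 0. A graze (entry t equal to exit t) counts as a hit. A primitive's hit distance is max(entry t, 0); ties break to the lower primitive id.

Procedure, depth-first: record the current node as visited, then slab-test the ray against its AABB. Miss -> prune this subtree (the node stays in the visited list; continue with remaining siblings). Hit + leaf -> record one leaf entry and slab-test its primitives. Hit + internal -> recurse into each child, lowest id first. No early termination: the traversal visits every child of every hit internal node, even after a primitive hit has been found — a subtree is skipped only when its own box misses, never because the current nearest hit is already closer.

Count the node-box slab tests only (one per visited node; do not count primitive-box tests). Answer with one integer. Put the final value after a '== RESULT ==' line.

Walk:
N0 x:[12,50] y:[12,51] z:[23/3,59/3] -> hit [12,59/3], descend [2, 4]
  N2 x:[29,50] y:[12,51] z:[23/3,58/3] -> miss, prune
  N4 x:[12,30] y:[14,51] z:[35/3,59/3] -> hit [14,59/3], descend [7, 13]
    N7 x:[16,30] y:[14,38] z:[40/3,59/3] -> hit [16,59/3], descend [5, 16]
      N5 x:[16,19] y:[14,18] z:[43/3,18] -> hit [16,18] leaf, test {P13@t=18, P17@t=16}
      N16 x:[24,30] y:[22,38] z:[40/3,59/3] -> miss, prune
    N13 x:[12,18] y:[14,51] z:[35/3,43/3] -> hit [14,43/3], descend [15, 21]
      N15 x:[12,18] y:[14,34] z:[40/3,43/3] -> hit [14,43/3] leaf, test {P0(miss), P8@t=14}
      N21 x:[13,15] y:[48,51] z:[35/3,37/3] -> miss, prune

Visited [0, 2, 4, 7, 5, 16, 13, 15, 21]. Tests: 9 box, 2 leaf. Nearest: P8.

== RESULT ==
9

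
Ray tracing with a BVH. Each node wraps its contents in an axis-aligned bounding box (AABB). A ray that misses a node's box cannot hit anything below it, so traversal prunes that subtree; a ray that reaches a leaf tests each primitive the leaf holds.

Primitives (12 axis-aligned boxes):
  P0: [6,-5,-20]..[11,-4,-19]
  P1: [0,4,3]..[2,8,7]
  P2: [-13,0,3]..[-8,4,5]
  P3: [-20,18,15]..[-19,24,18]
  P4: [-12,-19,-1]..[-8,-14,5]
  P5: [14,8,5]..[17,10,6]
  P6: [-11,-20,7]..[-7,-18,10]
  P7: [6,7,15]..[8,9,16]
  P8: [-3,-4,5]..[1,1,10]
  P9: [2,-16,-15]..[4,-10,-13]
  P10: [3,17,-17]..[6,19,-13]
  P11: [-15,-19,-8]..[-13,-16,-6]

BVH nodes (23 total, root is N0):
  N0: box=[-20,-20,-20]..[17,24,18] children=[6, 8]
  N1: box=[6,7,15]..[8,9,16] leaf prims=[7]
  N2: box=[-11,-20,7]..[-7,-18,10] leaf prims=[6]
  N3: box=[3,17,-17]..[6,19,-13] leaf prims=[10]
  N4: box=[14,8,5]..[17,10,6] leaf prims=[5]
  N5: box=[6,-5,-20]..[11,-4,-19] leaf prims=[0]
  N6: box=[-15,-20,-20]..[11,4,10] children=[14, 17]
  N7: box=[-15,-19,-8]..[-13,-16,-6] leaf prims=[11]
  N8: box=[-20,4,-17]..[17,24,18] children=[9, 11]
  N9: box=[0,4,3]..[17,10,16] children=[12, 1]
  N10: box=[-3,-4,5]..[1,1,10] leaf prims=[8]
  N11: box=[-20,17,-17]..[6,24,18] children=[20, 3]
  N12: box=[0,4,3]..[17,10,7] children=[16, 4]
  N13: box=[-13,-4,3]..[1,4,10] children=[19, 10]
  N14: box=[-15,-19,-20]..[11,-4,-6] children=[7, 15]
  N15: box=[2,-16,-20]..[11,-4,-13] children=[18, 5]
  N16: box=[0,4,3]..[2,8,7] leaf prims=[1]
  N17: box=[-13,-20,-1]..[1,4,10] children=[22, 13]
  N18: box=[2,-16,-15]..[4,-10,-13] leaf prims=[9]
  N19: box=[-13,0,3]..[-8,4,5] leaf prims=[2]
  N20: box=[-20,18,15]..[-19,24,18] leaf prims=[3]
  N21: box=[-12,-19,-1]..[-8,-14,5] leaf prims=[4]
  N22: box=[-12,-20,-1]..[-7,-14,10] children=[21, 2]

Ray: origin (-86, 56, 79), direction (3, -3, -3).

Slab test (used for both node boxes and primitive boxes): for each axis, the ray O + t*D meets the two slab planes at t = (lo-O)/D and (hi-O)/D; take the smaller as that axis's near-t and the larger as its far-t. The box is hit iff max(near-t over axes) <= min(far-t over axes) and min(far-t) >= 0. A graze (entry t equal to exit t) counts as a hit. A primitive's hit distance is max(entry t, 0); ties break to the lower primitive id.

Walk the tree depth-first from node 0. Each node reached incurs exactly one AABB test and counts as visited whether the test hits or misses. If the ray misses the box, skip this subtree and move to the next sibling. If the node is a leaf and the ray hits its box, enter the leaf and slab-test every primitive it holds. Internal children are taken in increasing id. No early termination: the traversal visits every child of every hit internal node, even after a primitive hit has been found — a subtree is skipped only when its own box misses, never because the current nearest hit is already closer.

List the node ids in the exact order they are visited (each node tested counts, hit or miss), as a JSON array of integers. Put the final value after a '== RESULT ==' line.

Traverse from the root:
N0 x:[22,103/3] y:[32/3,76/3] z:[61/3,33] -> hit [22,76/3], descend [6, 8]
  N6 x:[71/3,97/3] y:[52/3,76/3] z:[23,33] -> hit [71/3,76/3], descend [14, 17]
    N14 x:[71/3,97/3] y:[20,25] z:[85/3,33] -> miss, prune
    N17 x:[73/3,29] y:[52/3,76/3] z:[23,80/3] -> hit [73/3,76/3], descend [13, 22]
      N13 x:[73/3,29] y:[52/3,20] z:[23,76/3] -> miss, prune
      N22 x:[74/3,79/3] y:[70/3,76/3] z:[23,80/3] -> hit [74/3,76/3], descend [2, 21]
        N2 x:[25,79/3] y:[74/3,76/3] z:[23,24] -> miss, prune
        N21 x:[74/3,26] y:[70/3,25] z:[74/3,80/3] -> hit [74/3,25] leaf, test {P4@t=74/3}
  N8 x:[22,103/3] y:[32/3,52/3] z:[61/3,32] -> miss, prune

9 AABB tests over nodes [0, 6, 14, 17, 13, 22, 2, 21, 8]; 1 leaf entered; closest P4.

== RESULT ==
[0, 6, 14, 17, 13, 22, 2, 21, 8]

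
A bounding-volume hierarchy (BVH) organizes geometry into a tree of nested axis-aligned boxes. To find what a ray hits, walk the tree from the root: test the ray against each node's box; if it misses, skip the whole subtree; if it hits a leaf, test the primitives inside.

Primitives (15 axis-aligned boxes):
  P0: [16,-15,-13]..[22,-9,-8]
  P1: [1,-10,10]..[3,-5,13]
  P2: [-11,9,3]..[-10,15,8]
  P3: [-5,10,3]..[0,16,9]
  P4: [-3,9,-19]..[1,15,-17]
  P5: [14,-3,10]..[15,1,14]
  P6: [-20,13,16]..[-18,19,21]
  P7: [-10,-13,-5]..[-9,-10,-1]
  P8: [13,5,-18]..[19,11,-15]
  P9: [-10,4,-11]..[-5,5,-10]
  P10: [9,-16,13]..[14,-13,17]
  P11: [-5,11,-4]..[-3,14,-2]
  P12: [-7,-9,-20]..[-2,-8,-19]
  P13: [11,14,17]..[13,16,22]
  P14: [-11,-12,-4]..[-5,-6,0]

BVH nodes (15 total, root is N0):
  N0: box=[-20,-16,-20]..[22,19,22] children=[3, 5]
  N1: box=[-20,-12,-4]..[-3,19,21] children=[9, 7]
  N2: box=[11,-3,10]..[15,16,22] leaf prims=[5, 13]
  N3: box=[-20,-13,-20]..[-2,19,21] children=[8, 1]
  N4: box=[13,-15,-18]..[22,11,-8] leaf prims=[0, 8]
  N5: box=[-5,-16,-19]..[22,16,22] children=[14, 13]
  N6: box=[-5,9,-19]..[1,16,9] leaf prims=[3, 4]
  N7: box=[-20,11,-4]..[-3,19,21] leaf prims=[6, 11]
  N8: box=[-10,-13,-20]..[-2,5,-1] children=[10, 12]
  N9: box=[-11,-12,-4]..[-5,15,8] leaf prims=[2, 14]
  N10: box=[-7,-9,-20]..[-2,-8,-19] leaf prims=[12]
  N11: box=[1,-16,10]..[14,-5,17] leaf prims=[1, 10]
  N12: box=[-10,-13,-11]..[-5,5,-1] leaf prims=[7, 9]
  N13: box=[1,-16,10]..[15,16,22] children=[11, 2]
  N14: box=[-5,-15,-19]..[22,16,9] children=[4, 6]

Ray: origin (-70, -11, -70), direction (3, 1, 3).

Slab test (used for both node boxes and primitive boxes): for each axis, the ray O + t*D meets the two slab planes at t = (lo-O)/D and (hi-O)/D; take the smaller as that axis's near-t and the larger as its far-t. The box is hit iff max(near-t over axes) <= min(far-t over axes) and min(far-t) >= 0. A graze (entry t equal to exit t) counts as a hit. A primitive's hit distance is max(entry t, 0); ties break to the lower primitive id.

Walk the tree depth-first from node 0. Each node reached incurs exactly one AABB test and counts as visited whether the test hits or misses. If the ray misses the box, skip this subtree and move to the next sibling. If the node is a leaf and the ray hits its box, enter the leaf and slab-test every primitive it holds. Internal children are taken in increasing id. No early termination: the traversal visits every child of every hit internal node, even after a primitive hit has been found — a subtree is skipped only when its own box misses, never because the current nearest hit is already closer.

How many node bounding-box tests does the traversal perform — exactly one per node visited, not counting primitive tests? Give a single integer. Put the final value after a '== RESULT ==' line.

Traverse from the root:
N0 x:[50/3,92/3] y:[-5,30] z:[50/3,92/3] -> hit [50/3,30], descend [3, 5]
  N3 x:[50/3,68/3] y:[-2,30] z:[50/3,91/3] -> hit [50/3,68/3], descend [1, 8]
    N1 x:[50/3,67/3] y:[-1,30] z:[22,91/3] -> hit [22,67/3], descend [7, 9]
      N7 x:[50/3,67/3] y:[22,30] z:[22,91/3] -> hit [22,67/3] leaf, test {P6(miss), P11@t=22}
      N9 x:[59/3,65/3] y:[-1,26] z:[22,26] -> miss, prune
    N8 x:[20,68/3] y:[-2,16] z:[50/3,23] -> miss, prune
  N5 x:[65/3,92/3] y:[-5,27] z:[17,92/3] -> hit [65/3,27], descend [13, 14]
    N13 x:[71/3,85/3] y:[-5,27] z:[80/3,92/3] -> hit [80/3,27], descend [2, 11]
      N2 x:[27,85/3] y:[8,27] z:[80/3,92/3] -> hit [27,27] leaf, test {P5(miss), P13(miss)}
      N11 x:[71/3,28] y:[-5,6] z:[80/3,29] -> miss, prune
    N14 x:[65/3,92/3] y:[-4,27] z:[17,79/3] -> hit [65/3,79/3], descend [4, 6]
      N4 x:[83/3,92/3] y:[-4,22] z:[52/3,62/3] -> miss, prune
      N6 x:[65/3,71/3] y:[20,27] z:[17,79/3] -> hit [65/3,71/3] leaf, test {P3(miss), P4(miss)}

Visited [0, 3, 1, 7, 9, 8, 5, 13, 2, 11, 14, 4, 6]. Tests: 13 box, 3 leaf. Nearest: P11.

== RESULT ==
13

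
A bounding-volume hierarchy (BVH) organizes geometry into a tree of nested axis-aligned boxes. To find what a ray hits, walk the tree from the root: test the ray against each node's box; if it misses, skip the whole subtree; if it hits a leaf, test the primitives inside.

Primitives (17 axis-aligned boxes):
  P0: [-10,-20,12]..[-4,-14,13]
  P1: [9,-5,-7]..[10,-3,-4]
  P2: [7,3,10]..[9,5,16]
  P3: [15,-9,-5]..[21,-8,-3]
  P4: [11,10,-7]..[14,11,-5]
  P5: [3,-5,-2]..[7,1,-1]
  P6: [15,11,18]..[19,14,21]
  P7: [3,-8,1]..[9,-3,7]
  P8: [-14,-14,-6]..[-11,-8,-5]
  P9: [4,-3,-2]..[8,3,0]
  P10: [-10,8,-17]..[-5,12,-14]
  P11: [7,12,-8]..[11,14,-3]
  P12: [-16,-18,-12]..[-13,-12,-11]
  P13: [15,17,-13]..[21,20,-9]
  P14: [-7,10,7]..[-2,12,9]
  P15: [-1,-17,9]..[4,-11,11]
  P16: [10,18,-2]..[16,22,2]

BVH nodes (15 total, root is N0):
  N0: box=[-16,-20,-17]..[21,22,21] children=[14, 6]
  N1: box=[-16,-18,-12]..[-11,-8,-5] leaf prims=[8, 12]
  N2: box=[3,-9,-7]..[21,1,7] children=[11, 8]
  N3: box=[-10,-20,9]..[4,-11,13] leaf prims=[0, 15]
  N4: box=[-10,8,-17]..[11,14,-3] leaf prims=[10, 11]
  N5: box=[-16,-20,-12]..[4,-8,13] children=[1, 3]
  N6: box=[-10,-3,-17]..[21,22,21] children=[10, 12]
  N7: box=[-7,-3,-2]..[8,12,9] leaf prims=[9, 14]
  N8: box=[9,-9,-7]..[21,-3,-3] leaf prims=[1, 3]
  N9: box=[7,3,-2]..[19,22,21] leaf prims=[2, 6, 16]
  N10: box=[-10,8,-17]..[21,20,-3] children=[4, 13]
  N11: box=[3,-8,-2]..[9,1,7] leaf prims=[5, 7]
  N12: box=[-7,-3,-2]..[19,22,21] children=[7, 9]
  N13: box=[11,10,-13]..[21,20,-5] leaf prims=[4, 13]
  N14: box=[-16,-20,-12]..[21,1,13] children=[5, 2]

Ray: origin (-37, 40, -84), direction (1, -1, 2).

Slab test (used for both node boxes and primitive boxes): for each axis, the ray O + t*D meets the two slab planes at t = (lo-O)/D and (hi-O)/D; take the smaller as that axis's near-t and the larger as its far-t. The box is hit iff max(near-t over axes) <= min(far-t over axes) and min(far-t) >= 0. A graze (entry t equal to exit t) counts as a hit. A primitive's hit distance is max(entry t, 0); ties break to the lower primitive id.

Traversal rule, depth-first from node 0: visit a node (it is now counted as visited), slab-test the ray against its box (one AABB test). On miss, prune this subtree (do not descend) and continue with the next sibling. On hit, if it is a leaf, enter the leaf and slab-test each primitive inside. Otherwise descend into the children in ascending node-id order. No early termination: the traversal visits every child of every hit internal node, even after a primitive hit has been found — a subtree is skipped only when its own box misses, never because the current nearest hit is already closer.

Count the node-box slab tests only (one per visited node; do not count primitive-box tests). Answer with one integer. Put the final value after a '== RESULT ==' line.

Trace the traversal:
N0 x:[21,58] y:[18,60] z:[67/2,105/2] -> hit [67/2,105/2], descend [6, 14]
  N6 x:[27,58] y:[18,43] z:[67/2,105/2] -> hit [67/2,43], descend [10, 12]
    N10 x:[27,58] y:[20,32] z:[67/2,81/2] -> miss, prune
    N12 x:[30,56] y:[18,43] z:[41,105/2] -> hit [41,43], descend [7, 9]
      N7 x:[30,45] y:[28,43] z:[41,93/2] -> hit [41,43] leaf, test {P9@t=41, P14(miss)}
      N9 x:[44,56] y:[18,37] z:[41,105/2] -> miss, prune
  N14 x:[21,58] y:[39,60] z:[36,97/2] -> hit [39,97/2], descend [2, 5]
    N2 x:[40,58] y:[39,49] z:[77/2,91/2] -> hit [40,91/2], descend [8, 11]
      N8 x:[46,58] y:[43,49] z:[77/2,81/2] -> miss, prune
      N11 x:[40,46] y:[39,48] z:[41,91/2] -> hit [41,91/2] leaf, test {P5@t=41, P7@t=43}
    N5 x:[21,41] y:[48,60] z:[36,97/2] -> miss, prune

Visited [0, 6, 10, 12, 7, 9, 14, 2, 8, 11, 5]. Tests: 11 box, 2 leaf. Nearest: P5.

== RESULT ==
11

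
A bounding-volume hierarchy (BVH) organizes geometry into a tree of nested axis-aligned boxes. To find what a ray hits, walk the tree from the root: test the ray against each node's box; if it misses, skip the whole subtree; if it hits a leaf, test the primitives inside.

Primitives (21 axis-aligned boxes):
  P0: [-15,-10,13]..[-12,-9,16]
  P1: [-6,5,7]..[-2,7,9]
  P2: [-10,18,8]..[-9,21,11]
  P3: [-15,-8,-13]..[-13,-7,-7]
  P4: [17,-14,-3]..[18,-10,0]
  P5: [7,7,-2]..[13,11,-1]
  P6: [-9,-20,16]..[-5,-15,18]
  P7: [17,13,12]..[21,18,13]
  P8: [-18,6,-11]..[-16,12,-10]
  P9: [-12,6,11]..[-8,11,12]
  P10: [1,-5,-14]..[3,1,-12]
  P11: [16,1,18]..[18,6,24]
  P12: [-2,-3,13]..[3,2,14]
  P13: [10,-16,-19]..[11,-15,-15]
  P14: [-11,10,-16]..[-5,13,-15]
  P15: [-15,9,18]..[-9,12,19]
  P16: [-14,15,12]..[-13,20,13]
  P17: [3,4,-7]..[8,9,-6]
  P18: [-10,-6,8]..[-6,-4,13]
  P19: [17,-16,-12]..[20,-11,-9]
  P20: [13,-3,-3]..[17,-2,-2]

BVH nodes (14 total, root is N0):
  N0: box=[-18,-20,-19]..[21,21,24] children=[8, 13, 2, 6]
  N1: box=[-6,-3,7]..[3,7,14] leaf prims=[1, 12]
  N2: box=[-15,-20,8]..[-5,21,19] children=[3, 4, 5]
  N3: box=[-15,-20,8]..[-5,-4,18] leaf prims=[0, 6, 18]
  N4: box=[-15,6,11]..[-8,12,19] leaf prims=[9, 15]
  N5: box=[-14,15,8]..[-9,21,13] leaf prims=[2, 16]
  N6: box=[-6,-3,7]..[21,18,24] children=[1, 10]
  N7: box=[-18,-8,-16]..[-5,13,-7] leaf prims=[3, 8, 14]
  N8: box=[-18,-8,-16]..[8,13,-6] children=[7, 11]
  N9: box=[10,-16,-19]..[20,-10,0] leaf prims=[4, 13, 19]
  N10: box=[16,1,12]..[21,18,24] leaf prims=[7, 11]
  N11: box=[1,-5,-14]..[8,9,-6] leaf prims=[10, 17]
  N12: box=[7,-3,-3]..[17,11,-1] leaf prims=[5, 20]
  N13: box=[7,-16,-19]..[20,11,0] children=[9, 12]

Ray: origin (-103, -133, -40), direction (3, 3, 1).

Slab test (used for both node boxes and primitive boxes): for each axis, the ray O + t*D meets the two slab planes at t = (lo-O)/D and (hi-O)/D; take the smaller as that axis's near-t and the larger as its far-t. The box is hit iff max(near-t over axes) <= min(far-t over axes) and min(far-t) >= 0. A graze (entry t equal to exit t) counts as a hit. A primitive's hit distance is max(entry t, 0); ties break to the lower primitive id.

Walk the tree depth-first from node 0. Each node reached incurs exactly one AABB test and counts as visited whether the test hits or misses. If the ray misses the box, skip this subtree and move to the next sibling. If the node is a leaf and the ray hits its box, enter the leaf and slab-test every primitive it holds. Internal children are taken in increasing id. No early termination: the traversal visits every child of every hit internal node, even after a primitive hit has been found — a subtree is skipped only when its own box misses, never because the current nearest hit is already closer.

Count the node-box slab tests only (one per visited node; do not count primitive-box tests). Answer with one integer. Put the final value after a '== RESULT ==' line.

Walk:
N0 x:[85/3,124/3] y:[113/3,154/3] z:[21,64] -> hit [113/3,124/3], descend [2, 6, 8, 13]
  N2 x:[88/3,98/3] y:[113/3,154/3] z:[48,59] -> miss, prune
  N6 x:[97/3,124/3] y:[130/3,151/3] z:[47,64] -> miss, prune
  N8 x:[85/3,37] y:[125/3,146/3] z:[24,34] -> miss, prune
  N13 x:[110/3,41] y:[39,48] z:[21,40] -> hit [39,40], descend [9, 12]
    N9 x:[113/3,41] y:[39,41] z:[21,40] -> hit [39,40] leaf, test {P4@t=40, P13(miss), P19(miss)}
    N12 x:[110/3,40] y:[130/3,48] z:[37,39] -> miss, prune

Visited [0, 2, 6, 8, 13, 9, 12]. Tests: 7 box, 1 leaf. Nearest: P4.

== RESULT ==
7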